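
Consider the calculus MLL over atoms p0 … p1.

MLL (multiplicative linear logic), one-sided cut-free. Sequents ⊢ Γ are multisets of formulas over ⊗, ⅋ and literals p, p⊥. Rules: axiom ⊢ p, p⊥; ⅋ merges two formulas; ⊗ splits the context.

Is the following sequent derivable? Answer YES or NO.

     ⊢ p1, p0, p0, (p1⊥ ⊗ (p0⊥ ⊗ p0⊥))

Proof tree:
[⊗]  ⊢ p1, p0, p0, (p1⊥ ⊗ (p0⊥ ⊗ p0⊥))
  [Ax]  ⊢ p1, p1⊥
  [⊗]  ⊢ p0, p0, (p0⊥ ⊗ p0⊥)
    [Ax]  ⊢ p0, p0⊥
    [Ax]  ⊢ p0, p0⊥

Result: YES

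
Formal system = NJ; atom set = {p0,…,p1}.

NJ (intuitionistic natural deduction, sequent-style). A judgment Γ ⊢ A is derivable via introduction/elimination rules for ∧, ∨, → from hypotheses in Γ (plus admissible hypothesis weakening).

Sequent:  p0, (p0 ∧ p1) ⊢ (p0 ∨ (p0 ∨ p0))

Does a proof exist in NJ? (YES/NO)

Derivation (root first):
[Wk] p0, (p0 ∧ p1) ⊢ (p0 ∨ (p0 ∨ p0))
  [∨I₂] p0 ⊢ (p0 ∨ (p0 ∨ p0))
    [∨I₁] p0 ⊢ (p0 ∨ p0)
      [Ax] p0 ⊢ p0

Result: YES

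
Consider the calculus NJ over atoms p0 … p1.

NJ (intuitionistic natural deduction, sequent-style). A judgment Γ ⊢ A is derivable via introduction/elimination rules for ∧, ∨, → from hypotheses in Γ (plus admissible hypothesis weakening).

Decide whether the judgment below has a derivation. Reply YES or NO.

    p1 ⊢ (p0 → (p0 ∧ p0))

Proof tree:
[Wk] p1 ⊢ (p0 → (p0 ∧ p0))
  [→I]  ⊢ (p0 → (p0 ∧ p0))
    [∧I] p0 ⊢ (p0 ∧ p0)
      [Ax] p0 ⊢ p0
      [Ax] p0 ⊢ p0

Result: YES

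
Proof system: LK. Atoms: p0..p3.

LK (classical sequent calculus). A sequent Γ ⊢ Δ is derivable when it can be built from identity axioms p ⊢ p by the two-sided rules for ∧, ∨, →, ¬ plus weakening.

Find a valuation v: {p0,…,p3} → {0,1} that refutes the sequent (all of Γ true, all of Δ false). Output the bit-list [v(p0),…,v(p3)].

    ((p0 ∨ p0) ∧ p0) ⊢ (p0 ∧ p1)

Search for a countermodel by truth-table:
  v=0000: Γ:[((p0 ∨ p0) ∧ p0)=F] Δ:[(p0 ∧ p1)=F] refutes=False
  v=0001: Γ:[((p0 ∨ p0) ∧ p0)=F] Δ:[(p0 ∧ p1)=F] refutes=False
  v=0010: Γ:[((p0 ∨ p0) ∧ p0)=F] Δ:[(p0 ∧ p1)=F] refutes=False
  v=0011: Γ:[((p0 ∨ p0) ∧ p0)=F] Δ:[(p0 ∧ p1)=F] refutes=False
  v=0100: Γ:[((p0 ∨ p0) ∧ p0)=F] Δ:[(p0 ∧ p1)=F] refutes=False
  v=0101: Γ:[((p0 ∨ p0) ∧ p0)=F] Δ:[(p0 ∧ p1)=F] refutes=False
  v=0110: Γ:[((p0 ∨ p0) ∧ p0)=F] Δ:[(p0 ∧ p1)=F] refutes=False
  v=0111: Γ:[((p0 ∨ p0) ∧ p0)=F] Δ:[(p0 ∧ p1)=F] refutes=False
  v=1000: Γ:[((p0 ∨ p0) ∧ p0)=T] Δ:[(p0 ∧ p1)=F] refutes=True  ← countermodel

Result: [1, 0, 0, 0]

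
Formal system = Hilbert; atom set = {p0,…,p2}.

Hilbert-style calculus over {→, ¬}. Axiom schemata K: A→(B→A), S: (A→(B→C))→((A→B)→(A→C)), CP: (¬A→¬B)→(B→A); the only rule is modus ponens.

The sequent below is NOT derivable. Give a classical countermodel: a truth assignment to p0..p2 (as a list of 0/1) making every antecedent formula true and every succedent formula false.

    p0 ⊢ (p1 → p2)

Search for a countermodel by truth-table:
  v=000: Γ:[p0=F] Δ:[(p1 → p2)=T] refutes=False
  v=001: Γ:[p0=F] Δ:[(p1 → p2)=T] refutes=False
  v=010: Γ:[p0=F] Δ:[(p1 → p2)=F] refutes=False
  v=011: Γ:[p0=F] Δ:[(p1 → p2)=T] refutes=False
  v=100: Γ:[p0=T] Δ:[(p1 → p2)=T] refutes=False
  v=101: Γ:[p0=T] Δ:[(p1 → p2)=T] refutes=False
  v=110: Γ:[p0=T] Δ:[(p1 → p2)=F] refutes=True  ← countermodel

Result: [1, 1, 0]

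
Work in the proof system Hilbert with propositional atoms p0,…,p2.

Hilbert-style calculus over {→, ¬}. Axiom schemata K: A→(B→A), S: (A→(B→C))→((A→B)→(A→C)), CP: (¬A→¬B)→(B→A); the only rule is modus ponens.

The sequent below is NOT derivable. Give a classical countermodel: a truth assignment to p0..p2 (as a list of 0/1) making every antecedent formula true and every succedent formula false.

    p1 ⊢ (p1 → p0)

Enumerate valuations to refute Γ ⊢ Δ:
  v=000: Γ:[p1=F] Δ:[(p1 → p0)=T] refutes=False
  v=001: Γ:[p1=F] Δ:[(p1 → p0)=T] refutes=False
  v=010: Γ:[p1=T] Δ:[(p1 → p0)=F] refutes=True  ← countermodel

Result: [0, 1, 0]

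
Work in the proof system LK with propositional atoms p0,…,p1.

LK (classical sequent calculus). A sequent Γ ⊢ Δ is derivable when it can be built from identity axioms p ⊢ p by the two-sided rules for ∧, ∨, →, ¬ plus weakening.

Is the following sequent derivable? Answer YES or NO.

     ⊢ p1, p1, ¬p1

Proof tree:
[¬R]  ⊢ p1, p1, ¬p1
  [WR] p1 ⊢ p1, p1
    [Ax] p1 ⊢ p1

Result: YES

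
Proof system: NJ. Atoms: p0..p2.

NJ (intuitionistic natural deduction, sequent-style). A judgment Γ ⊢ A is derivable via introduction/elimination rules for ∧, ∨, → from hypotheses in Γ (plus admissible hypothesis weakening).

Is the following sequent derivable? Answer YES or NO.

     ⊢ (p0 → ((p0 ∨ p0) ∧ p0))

Derivation trace:
[→I]  ⊢ (p0 → ((p0 ∨ p0) ∧ p0))
  [∧I] p0 ⊢ ((p0 ∨ p0) ∧ p0)
    [∨I₁] p0 ⊢ (p0 ∨ p0)
      [Ax] p0 ⊢ p0
    [Ax] p0 ⊢ p0

Result: YES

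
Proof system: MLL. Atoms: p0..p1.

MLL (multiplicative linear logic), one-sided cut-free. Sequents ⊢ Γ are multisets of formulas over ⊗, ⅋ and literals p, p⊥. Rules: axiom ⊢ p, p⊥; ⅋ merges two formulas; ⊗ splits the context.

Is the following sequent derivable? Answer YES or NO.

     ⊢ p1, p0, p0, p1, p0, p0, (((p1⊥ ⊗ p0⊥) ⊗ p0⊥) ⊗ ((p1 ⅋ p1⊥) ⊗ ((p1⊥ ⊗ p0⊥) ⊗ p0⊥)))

Proof tree:
[⊗]  ⊢ p1, p0, p0, p1, p0, p0, (((p1⊥ ⊗ p0⊥) ⊗ p0⊥) ⊗ ((p1 ⅋ p1⊥) ⊗ ((p1⊥ ⊗ p0⊥) ⊗ p0⊥)))
  [⊗]  ⊢ p1, p0, p0, ((p1⊥ ⊗ p0⊥) ⊗ p0⊥)
    [⊗]  ⊢ p1, p0, (p1⊥ ⊗ p0⊥)
      [Ax]  ⊢ p1, p1⊥
      [Ax]  ⊢ p0, p0⊥
    [Ax]  ⊢ p0, p0⊥
  [⊗]  ⊢ p1, p0, p0, ((p1 ⅋ p1⊥) ⊗ ((p1⊥ ⊗ p0⊥) ⊗ p0⊥))
    [⅋]  ⊢ (p1 ⅋ p1⊥)
      [Ax]  ⊢ p1, p1⊥
    [⊗]  ⊢ p1, p0, p0, ((p1⊥ ⊗ p0⊥) ⊗ p0⊥)
      [⊗]  ⊢ p1, p0, (p1⊥ ⊗ p0⊥)
        [Ax]  ⊢ p1, p1⊥
        [Ax]  ⊢ p0, p0⊥
      [Ax]  ⊢ p0, p0⊥

Result: YES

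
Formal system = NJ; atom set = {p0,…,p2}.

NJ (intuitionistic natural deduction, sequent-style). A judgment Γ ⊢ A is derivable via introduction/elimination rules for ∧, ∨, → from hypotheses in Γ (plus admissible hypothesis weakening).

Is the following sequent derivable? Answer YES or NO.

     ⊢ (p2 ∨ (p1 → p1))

Derivation (root first):
[∨I₂]  ⊢ (p2 ∨ (p1 → p1))
  [→I]  ⊢ (p1 → p1)
    [Ax] p1 ⊢ p1

Result: YES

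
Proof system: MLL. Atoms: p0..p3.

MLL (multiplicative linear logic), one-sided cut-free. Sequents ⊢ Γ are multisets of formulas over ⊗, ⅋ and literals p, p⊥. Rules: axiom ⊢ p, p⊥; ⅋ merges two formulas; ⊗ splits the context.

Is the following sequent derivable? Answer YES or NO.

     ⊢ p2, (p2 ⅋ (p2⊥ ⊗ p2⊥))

Derivation trace:
[⅋]  ⊢ p2, (p2 ⅋ (p2⊥ ⊗ p2⊥))
  [⊗]  ⊢ p2, p2, (p2⊥ ⊗ p2⊥)
    [Ax]  ⊢ p2, p2⊥
    [Ax]  ⊢ p2, p2⊥

Result: YES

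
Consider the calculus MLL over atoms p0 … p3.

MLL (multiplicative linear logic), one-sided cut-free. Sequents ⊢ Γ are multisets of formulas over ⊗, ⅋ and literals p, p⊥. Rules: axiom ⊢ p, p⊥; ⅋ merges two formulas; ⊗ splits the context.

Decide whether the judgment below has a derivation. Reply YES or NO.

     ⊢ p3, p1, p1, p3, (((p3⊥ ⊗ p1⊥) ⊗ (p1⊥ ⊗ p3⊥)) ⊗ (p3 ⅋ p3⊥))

Derivation (root first):
[⊗]  ⊢ p3, p1, p1, p3, (((p3⊥ ⊗ p1⊥) ⊗ (p1⊥ ⊗ p3⊥)) ⊗ (p3 ⅋ p3⊥))
  [⊗]  ⊢ p3, p1, p1, p3, ((p3⊥ ⊗ p1⊥) ⊗ (p1⊥ ⊗ p3⊥))
    [⊗]  ⊢ p3, p1, (p3⊥ ⊗ p1⊥)
      [Ax]  ⊢ p3, p3⊥
      [Ax]  ⊢ p1, p1⊥
    [⊗]  ⊢ p1, p3, (p1⊥ ⊗ p3⊥)
      [Ax]  ⊢ p1, p1⊥
      [Ax]  ⊢ p3, p3⊥
  [⅋]  ⊢ (p3 ⅋ p3⊥)
    [Ax]  ⊢ p3, p3⊥

Result: YES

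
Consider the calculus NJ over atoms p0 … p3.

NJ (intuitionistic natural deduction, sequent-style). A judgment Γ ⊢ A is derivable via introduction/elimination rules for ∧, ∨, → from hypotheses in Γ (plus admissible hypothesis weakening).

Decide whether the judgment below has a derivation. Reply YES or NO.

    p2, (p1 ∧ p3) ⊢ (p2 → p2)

Derivation (root first):
[Wk] p2, (p1 ∧ p3) ⊢ (p2 → p2)
  [→I] p2 ⊢ (p2 → p2)
    [Wk] p2, p2 ⊢ p2
      [Ax] p2 ⊢ p2

Result: YES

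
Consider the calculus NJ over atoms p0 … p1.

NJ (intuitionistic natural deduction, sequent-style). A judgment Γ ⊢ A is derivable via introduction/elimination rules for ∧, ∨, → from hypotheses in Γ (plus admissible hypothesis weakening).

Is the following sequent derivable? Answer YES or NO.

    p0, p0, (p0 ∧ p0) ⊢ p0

Derivation (root first):
[Wk] p0, p0, (p0 ∧ p0) ⊢ p0
  [Wk] p0, p0 ⊢ p0
    [Ax] p0 ⊢ p0

Result: YES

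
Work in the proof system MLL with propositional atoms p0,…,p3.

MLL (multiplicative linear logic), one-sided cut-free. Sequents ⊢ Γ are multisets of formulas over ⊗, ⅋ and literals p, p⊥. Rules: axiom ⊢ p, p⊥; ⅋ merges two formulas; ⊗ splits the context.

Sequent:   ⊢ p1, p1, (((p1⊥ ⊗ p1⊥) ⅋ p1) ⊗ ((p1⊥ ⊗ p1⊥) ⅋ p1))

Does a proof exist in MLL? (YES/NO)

Derivation (root first):
[⊗]  ⊢ p1, p1, (((p1⊥ ⊗ p1⊥) ⅋ p1) ⊗ ((p1⊥ ⊗ p1⊥) ⅋ p1))
  [⅋]  ⊢ p1, ((p1⊥ ⊗ p1⊥) ⅋ p1)
    [⊗]  ⊢ p1, p1, (p1⊥ ⊗ p1⊥)
      [Ax]  ⊢ p1, p1⊥
      [Ax]  ⊢ p1, p1⊥
  [⅋]  ⊢ p1, ((p1⊥ ⊗ p1⊥) ⅋ p1)
    [⊗]  ⊢ p1, p1, (p1⊥ ⊗ p1⊥)
      [Ax]  ⊢ p1, p1⊥
      [Ax]  ⊢ p1, p1⊥

Result: YES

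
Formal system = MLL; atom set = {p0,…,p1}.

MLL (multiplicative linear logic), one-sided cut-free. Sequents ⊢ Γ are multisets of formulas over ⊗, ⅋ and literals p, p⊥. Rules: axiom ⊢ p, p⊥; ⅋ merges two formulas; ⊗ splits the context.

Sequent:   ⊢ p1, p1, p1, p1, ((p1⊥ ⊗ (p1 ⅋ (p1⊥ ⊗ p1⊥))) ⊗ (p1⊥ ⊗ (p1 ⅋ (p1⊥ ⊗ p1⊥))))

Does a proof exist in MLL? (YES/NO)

Derivation trace:
[⊗]  ⊢ p1, p1, p1, p1, ((p1⊥ ⊗ (p1 ⅋ (p1⊥ ⊗ p1⊥))) ⊗ (p1⊥ ⊗ (p1 ⅋ (p1⊥ ⊗ p1⊥))))
  [⊗]  ⊢ p1, p1, (p1⊥ ⊗ (p1 ⅋ (p1⊥ ⊗ p1⊥)))
    [Ax]  ⊢ p1, p1⊥
    [⅋]  ⊢ p1, (p1 ⅋ (p1⊥ ⊗ p1⊥))
      [⊗]  ⊢ p1, p1, (p1⊥ ⊗ p1⊥)
        [Ax]  ⊢ p1, p1⊥
        [Ax]  ⊢ p1, p1⊥
  [⊗]  ⊢ p1, p1, (p1⊥ ⊗ (p1 ⅋ (p1⊥ ⊗ p1⊥)))
    [Ax]  ⊢ p1, p1⊥
    [⅋]  ⊢ p1, (p1 ⅋ (p1⊥ ⊗ p1⊥))
      [⊗]  ⊢ p1, p1, (p1⊥ ⊗ p1⊥)
        [Ax]  ⊢ p1, p1⊥
        [Ax]  ⊢ p1, p1⊥

Result: YES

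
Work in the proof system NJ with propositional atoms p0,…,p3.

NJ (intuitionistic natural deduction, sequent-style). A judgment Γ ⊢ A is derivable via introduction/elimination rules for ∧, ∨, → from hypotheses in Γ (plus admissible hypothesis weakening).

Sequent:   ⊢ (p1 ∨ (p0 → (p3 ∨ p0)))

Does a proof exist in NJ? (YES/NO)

Proof tree:
[∨I₂]  ⊢ (p1 ∨ (p0 → (p3 ∨ p0)))
  [→I]  ⊢ (p0 → (p3 ∨ p0))
    [∨I₂] p0 ⊢ (p3 ∨ p0)
      [Ax] p0 ⊢ p0

Result: YES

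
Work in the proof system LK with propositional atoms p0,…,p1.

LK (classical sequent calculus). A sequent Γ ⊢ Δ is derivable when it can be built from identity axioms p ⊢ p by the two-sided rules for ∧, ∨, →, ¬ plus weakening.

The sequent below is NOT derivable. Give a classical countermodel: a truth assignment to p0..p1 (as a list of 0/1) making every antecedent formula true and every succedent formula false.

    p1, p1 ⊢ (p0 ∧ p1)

Search for a countermodel by truth-table:
  v=00: Γ:[p1=F, p1=F] Δ:[(p0 ∧ p1)=F] refutes=False
  v=01: Γ:[p1=T, p1=T] Δ:[(p0 ∧ p1)=F] refutes=True  ← countermodel

Result: [0, 1]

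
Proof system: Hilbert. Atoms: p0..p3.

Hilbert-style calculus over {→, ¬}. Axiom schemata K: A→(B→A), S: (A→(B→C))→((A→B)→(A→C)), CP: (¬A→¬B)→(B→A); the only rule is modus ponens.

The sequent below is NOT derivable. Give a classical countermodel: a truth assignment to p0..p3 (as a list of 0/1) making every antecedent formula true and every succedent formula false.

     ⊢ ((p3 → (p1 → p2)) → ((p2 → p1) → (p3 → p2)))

Enumerate valuations to refute Γ ⊢ Δ:
  v=0000: Γ:[] Δ:[((p3 → (p1 → p2)) → ((p2 → p1) → (p3 → p2)))=T] refutes=False
  v=0001: Γ:[] Δ:[((p3 → (p1 → p2)) → ((p2 → p1) → (p3 → p2)))=F] refutes=True  ← countermodel

Result: [0, 0, 0, 1]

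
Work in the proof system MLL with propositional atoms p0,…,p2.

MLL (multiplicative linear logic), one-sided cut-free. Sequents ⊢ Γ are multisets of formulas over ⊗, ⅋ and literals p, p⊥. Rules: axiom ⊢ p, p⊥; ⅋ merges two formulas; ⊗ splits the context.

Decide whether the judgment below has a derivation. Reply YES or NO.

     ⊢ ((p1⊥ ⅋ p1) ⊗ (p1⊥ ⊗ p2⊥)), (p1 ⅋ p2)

Proof tree:
[⅋]  ⊢ ((p1⊥ ⅋ p1) ⊗ (p1⊥ ⊗ p2⊥)), (p1 ⅋ p2)
  [⊗]  ⊢ p1, p2, ((p1⊥ ⅋ p1) ⊗ (p1⊥ ⊗ p2⊥))
    [⅋]  ⊢ (p1⊥ ⅋ p1)
      [Ax]  ⊢ p1, p1⊥
    [⊗]  ⊢ p1, p2, (p1⊥ ⊗ p2⊥)
      [Ax]  ⊢ p1, p1⊥
      [Ax]  ⊢ p2, p2⊥

Result: YES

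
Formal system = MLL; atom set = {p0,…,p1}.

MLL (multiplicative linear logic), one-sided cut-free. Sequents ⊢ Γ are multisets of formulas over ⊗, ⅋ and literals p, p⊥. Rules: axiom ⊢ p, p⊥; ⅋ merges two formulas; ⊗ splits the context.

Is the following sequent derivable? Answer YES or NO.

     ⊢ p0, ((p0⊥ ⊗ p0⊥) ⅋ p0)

Derivation trace:
[⅋]  ⊢ p0, ((p0⊥ ⊗ p0⊥) ⅋ p0)
  [⊗]  ⊢ p0, p0, (p0⊥ ⊗ p0⊥)
    [Ax]  ⊢ p0, p0⊥
    [Ax]  ⊢ p0, p0⊥

Result: YES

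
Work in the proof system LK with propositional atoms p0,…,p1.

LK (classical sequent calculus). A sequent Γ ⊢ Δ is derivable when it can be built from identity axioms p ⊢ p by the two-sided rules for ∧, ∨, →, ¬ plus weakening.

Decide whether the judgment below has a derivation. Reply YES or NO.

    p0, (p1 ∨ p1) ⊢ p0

Derivation (root first):
[∨L] p0, (p1 ∨ p1) ⊢ p0
  [WL] p0, p1 ⊢ p0
    [Ax] p0 ⊢ p0
  [WL] p0, p1 ⊢ p0
    [Ax] p0 ⊢ p0

Result: YES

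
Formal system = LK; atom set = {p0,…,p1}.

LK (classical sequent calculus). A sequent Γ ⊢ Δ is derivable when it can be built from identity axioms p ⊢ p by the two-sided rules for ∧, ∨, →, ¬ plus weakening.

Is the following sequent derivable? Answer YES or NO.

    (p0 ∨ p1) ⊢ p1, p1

Search for a countermodel by truth-table:
  v=00: Γ:[(p0 ∨ p1)=F] Δ:[p1=F, p1=F] refutes=False
  v=01: Γ:[(p0 ∨ p1)=T] Δ:[p1=T, p1=T] refutes=False
  v=10: Γ:[(p0 ∨ p1)=T] Δ:[p1=F, p1=F] refutes=True  ← countermodel

Result: NO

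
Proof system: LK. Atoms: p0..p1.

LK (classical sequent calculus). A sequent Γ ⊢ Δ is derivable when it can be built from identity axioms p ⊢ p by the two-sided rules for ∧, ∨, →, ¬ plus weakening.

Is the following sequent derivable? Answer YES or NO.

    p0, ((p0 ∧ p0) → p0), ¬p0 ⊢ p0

Derivation (root first):
[¬L] p0, ((p0 ∧ p0) → p0), ¬p0 ⊢ p0
  [WR] p0, ((p0 ∧ p0) → p0) ⊢ p0, p0
    [→L] p0, ((p0 ∧ p0) → p0) ⊢ p0
      [∧R] p0 ⊢ (p0 ∧ p0)
        [Ax] p0 ⊢ p0
        [Ax] p0 ⊢ p0
      [Ax] p0 ⊢ p0

Result: YES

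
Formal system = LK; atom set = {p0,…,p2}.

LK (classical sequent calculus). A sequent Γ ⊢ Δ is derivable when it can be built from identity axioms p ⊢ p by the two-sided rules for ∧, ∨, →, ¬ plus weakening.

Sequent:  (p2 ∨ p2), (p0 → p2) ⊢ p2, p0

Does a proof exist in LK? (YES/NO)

Derivation (root first):
[→L] (p2 ∨ p2), (p0 → p2) ⊢ p2, p0
  [∨L] (p2 ∨ p2) ⊢ p2, p0
    [Ax] p2 ⊢ p2
    [WR] p2 ⊢ p2, p0
      [Ax] p2 ⊢ p2
  [WR] p2 ⊢ p2, p0
    [Ax] p2 ⊢ p2

Result: YES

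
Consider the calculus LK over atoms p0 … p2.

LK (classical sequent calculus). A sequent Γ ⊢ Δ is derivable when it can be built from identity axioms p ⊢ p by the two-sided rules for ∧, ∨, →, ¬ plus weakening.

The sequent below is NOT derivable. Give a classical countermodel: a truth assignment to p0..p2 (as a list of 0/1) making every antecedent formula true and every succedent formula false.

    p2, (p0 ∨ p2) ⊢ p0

Search for a countermodel by truth-table:
  v=000: Γ:[p2=F, (p0 ∨ p2)=F] Δ:[p0=F] refutes=False
  v=001: Γ:[p2=T, (p0 ∨ p2)=T] Δ:[p0=F] refutes=True  ← countermodel

Result: [0, 0, 1]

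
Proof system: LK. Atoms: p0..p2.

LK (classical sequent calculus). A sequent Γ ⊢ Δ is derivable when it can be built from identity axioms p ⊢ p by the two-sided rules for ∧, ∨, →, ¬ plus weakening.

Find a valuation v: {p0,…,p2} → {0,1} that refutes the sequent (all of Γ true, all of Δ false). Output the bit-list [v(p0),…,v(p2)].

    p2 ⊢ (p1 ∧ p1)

Enumerate valuations to refute Γ ⊢ Δ:
  v=000: Γ:[p2=F] Δ:[(p1 ∧ p1)=F] refutes=False
  v=001: Γ:[p2=T] Δ:[(p1 ∧ p1)=F] refutes=True  ← countermodel

Result: [0, 0, 1]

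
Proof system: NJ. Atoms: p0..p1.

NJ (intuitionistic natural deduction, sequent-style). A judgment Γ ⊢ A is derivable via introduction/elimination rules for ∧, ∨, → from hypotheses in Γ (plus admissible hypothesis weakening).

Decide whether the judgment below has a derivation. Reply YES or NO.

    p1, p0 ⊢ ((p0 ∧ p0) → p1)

Proof tree:
[→I] p1, p0 ⊢ ((p0 ∧ p0) → p1)
  [Wk] p1, (p0 ∧ p0), p0 ⊢ p1
    [Wk] p1, (p0 ∧ p0) ⊢ p1
      [Ax] p1 ⊢ p1

Result: YES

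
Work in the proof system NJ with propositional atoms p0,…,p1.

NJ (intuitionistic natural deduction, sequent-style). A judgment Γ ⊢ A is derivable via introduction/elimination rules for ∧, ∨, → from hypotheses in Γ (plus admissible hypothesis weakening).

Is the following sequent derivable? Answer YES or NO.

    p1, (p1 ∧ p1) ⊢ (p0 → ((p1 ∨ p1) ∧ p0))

Derivation trace:
[Wk] p1, (p1 ∧ p1) ⊢ (p0 → ((p1 ∨ p1) ∧ p0))
  [→I] p1 ⊢ (p0 → ((p1 ∨ p1) ∧ p0))
    [∧I] p1, p0 ⊢ ((p1 ∨ p1) ∧ p0)
      [∨I₂] p1 ⊢ (p1 ∨ p1)
        [Ax] p1 ⊢ p1
      [Ax] p0 ⊢ p0

Result: YES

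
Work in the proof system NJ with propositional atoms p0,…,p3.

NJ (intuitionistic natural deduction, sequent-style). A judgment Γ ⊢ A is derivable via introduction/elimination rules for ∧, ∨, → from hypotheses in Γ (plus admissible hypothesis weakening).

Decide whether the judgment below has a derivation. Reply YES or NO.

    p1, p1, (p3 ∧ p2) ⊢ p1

Derivation (root first):
[Wk] p1, p1, (p3 ∧ p2) ⊢ p1
  [Wk] p1, p1 ⊢ p1
    [Ax] p1 ⊢ p1

Result: YES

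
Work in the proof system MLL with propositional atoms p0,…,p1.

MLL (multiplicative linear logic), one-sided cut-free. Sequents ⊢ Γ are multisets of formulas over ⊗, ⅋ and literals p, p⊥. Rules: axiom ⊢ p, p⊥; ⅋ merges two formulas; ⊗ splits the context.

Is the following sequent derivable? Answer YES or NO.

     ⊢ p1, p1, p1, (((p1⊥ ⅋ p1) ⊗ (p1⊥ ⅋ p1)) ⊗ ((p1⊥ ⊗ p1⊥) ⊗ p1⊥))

Proof tree:
[⊗]  ⊢ p1, p1, p1, (((p1⊥ ⅋ p1) ⊗ (p1⊥ ⅋ p1)) ⊗ ((p1⊥ ⊗ p1⊥) ⊗ p1⊥))
  [⊗]  ⊢ ((p1⊥ ⅋ p1) ⊗ (p1⊥ ⅋ p1))
    [⅋]  ⊢ (p1⊥ ⅋ p1)
      [Ax]  ⊢ p1, p1⊥
    [⅋]  ⊢ (p1⊥ ⅋ p1)
      [Ax]  ⊢ p1, p1⊥
  [⊗]  ⊢ p1, p1, p1, ((p1⊥ ⊗ p1⊥) ⊗ p1⊥)
    [⊗]  ⊢ p1, p1, (p1⊥ ⊗ p1⊥)
      [Ax]  ⊢ p1, p1⊥
      [Ax]  ⊢ p1, p1⊥
    [Ax]  ⊢ p1, p1⊥

Result: YES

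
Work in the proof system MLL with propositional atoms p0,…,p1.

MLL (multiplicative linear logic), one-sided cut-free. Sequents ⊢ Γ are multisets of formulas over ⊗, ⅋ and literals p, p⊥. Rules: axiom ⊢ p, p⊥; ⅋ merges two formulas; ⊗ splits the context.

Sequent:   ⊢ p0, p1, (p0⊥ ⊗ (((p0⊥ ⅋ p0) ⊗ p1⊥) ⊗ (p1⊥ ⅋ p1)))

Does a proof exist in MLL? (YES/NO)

Proof tree:
[⊗]  ⊢ p0, p1, (p0⊥ ⊗ (((p0⊥ ⅋ p0) ⊗ p1⊥) ⊗ (p1⊥ ⅋ p1)))
  [Ax]  ⊢ p0, p0⊥
  [⊗]  ⊢ p1, (((p0⊥ ⅋ p0) ⊗ p1⊥) ⊗ (p1⊥ ⅋ p1))
    [⊗]  ⊢ p1, ((p0⊥ ⅋ p0) ⊗ p1⊥)
      [⅋]  ⊢ (p0⊥ ⅋ p0)
        [Ax]  ⊢ p0, p0⊥
      [Ax]  ⊢ p1, p1⊥
    [⅋]  ⊢ (p1⊥ ⅋ p1)
      [Ax]  ⊢ p1, p1⊥

Result: YES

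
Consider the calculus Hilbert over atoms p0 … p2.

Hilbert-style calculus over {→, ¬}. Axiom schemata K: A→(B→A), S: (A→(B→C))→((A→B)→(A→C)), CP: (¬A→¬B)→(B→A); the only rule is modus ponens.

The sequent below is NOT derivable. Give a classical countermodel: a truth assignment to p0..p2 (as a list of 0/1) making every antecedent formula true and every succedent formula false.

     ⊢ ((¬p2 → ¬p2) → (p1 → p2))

Search for a countermodel by truth-table:
  v=000: Γ:[] Δ:[((¬p2 → ¬p2) → (p1 → p2))=T] refutes=False
  v=001: Γ:[] Δ:[((¬p2 → ¬p2) → (p1 → p2))=T] refutes=False
  v=010: Γ:[] Δ:[((¬p2 → ¬p2) → (p1 → p2))=F] refutes=True  ← countermodel

Result: [0, 1, 0]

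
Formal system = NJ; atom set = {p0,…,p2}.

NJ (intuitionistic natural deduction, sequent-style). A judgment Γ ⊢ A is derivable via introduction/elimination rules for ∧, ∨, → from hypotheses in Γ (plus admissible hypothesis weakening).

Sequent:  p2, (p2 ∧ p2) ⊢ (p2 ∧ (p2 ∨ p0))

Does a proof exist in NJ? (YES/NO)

Derivation (root first):
[∧I] p2, (p2 ∧ p2) ⊢ (p2 ∧ (p2 ∨ p0))
  [Ax] p2 ⊢ p2
  [Wk] p2, (p2 ∧ p2) ⊢ (p2 ∨ p0)
    [∨I₁] p2 ⊢ (p2 ∨ p0)
      [Ax] p2 ⊢ p2

Result: YES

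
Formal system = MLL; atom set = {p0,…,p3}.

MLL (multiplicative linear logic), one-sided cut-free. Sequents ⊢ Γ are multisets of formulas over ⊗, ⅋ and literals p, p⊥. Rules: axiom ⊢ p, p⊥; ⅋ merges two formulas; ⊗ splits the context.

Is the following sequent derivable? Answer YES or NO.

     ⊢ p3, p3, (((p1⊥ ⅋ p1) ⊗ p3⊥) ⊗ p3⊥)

Proof tree:
[⊗]  ⊢ p3, p3, (((p1⊥ ⅋ p1) ⊗ p3⊥) ⊗ p3⊥)
  [⊗]  ⊢ p3, ((p1⊥ ⅋ p1) ⊗ p3⊥)
    [⅋]  ⊢ (p1⊥ ⅋ p1)
      [Ax]  ⊢ p1, p1⊥
    [Ax]  ⊢ p3, p3⊥
  [Ax]  ⊢ p3, p3⊥

Result: YES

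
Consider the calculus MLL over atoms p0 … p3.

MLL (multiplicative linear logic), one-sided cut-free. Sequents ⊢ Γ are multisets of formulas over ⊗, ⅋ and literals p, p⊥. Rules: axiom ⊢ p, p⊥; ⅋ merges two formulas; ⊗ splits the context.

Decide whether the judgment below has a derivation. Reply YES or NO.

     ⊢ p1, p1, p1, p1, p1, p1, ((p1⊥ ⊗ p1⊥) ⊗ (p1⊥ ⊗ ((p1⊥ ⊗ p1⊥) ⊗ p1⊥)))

Derivation trace:
[⊗]  ⊢ p1, p1, p1, p1, p1, p1, ((p1⊥ ⊗ p1⊥) ⊗ (p1⊥ ⊗ ((p1⊥ ⊗ p1⊥) ⊗ p1⊥)))
  [⊗]  ⊢ p1, p1, (p1⊥ ⊗ p1⊥)
    [Ax]  ⊢ p1, p1⊥
    [Ax]  ⊢ p1, p1⊥
  [⊗]  ⊢ p1, p1, p1, p1, (p1⊥ ⊗ ((p1⊥ ⊗ p1⊥) ⊗ p1⊥))
    [Ax]  ⊢ p1, p1⊥
    [⊗]  ⊢ p1, p1, p1, ((p1⊥ ⊗ p1⊥) ⊗ p1⊥)
      [⊗]  ⊢ p1, p1, (p1⊥ ⊗ p1⊥)
        [Ax]  ⊢ p1, p1⊥
        [Ax]  ⊢ p1, p1⊥
      [Ax]  ⊢ p1, p1⊥

Result: YES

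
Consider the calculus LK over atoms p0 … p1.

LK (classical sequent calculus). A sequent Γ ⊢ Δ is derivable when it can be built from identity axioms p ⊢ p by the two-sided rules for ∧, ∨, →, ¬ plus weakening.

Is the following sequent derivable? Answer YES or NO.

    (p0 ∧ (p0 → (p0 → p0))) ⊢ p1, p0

Derivation trace:
[∧L] (p0 ∧ (p0 → (p0 → p0))) ⊢ p1, p0
  [→L] p0, (p0 → (p0 → p0)) ⊢ p1, p0
    [Ax] p0 ⊢ p0
    [WR] p0, (p0 → p0) ⊢ p0, p1
      [→L] p0, (p0 → p0) ⊢ p0
        [Ax] p0 ⊢ p0
        [Ax] p0 ⊢ p0

Result: YES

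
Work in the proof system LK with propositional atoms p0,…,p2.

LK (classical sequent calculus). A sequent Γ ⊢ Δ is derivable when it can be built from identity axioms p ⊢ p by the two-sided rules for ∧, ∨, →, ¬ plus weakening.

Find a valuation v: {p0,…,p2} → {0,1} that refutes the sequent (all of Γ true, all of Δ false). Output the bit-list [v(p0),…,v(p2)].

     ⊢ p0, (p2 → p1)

Truth-table refutation:
  v=000: Γ:[] Δ:[p0=F, (p2 → p1)=T] refutes=False
  v=001: Γ:[] Δ:[p0=F, (p2 → p1)=F] refutes=True  ← countermodel

Result: [0, 0, 1]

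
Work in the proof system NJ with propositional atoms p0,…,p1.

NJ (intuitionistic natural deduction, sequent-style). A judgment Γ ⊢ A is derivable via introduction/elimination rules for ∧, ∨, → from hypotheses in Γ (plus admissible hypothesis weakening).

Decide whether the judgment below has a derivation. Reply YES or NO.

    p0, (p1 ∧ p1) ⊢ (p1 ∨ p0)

Derivation (root first):
[∨I₂] p0, (p1 ∧ p1) ⊢ (p1 ∨ p0)
  [Wk] p0, (p1 ∧ p1) ⊢ p0
    [Ax] p0 ⊢ p0

Result: YES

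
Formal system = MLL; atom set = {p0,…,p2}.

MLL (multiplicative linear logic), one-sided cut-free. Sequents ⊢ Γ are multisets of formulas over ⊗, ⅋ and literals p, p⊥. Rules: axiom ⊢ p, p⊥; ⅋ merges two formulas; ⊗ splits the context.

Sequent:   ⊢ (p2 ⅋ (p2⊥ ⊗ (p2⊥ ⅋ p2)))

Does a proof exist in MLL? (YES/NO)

Derivation trace:
[⅋]  ⊢ (p2 ⅋ (p2⊥ ⊗ (p2⊥ ⅋ p2)))
  [⊗]  ⊢ p2, (p2⊥ ⊗ (p2⊥ ⅋ p2))
    [Ax]  ⊢ p2, p2⊥
    [⅋]  ⊢ (p2⊥ ⅋ p2)
      [Ax]  ⊢ p2, p2⊥

Result: YES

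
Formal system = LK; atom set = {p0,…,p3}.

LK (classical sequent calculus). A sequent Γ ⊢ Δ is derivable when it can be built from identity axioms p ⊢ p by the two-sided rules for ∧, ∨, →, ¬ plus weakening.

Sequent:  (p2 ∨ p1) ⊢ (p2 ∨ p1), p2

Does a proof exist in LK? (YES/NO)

Derivation trace:
[WR] (p2 ∨ p1) ⊢ (p2 ∨ p1), p2
  [∨R] (p2 ∨ p1) ⊢ (p2 ∨ p1)
    [∨L] (p2 ∨ p1) ⊢ p1, p2
      [Ax] p2 ⊢ p2
      [Ax] p1 ⊢ p1

Result: YES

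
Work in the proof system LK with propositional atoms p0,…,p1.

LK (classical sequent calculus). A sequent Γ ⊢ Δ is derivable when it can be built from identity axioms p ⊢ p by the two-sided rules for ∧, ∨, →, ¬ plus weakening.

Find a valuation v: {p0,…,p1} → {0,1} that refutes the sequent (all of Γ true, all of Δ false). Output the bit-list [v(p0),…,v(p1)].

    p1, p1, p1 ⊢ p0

Enumerate valuations to refute Γ ⊢ Δ:
  v=00: Γ:[p1=F, p1=F, p1=F] Δ:[p0=F] refutes=False
  v=01: Γ:[p1=T, p1=T, p1=T] Δ:[p0=F] refutes=True  ← countermodel

Result: [0, 1]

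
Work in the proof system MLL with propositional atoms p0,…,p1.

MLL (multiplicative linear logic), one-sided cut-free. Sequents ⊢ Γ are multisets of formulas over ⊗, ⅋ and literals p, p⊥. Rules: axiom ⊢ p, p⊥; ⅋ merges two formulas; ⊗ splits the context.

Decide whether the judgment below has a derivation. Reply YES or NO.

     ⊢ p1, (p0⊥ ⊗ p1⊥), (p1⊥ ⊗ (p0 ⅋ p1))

Derivation trace:
[⊗]  ⊢ p1, (p0⊥ ⊗ p1⊥), (p1⊥ ⊗ (p0 ⅋ p1))
  [Ax]  ⊢ p1, p1⊥
  [⅋]  ⊢ (p0⊥ ⊗ p1⊥), (p0 ⅋ p1)
    [⊗]  ⊢ p0, p1, (p0⊥ ⊗ p1⊥)
      [Ax]  ⊢ p0, p0⊥
      [Ax]  ⊢ p1, p1⊥

Result: YES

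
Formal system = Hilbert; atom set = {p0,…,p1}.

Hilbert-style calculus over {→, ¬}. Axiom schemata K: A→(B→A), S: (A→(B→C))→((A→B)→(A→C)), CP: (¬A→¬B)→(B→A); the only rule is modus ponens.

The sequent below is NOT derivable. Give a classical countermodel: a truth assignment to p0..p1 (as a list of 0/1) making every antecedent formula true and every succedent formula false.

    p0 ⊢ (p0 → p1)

Search for a countermodel by truth-table:
  v=00: Γ:[p0=F] Δ:[(p0 → p1)=T] refutes=False
  v=01: Γ:[p0=F] Δ:[(p0 → p1)=T] refutes=False
  v=10: Γ:[p0=T] Δ:[(p0 → p1)=F] refutes=True  ← countermodel

Result: [1, 0]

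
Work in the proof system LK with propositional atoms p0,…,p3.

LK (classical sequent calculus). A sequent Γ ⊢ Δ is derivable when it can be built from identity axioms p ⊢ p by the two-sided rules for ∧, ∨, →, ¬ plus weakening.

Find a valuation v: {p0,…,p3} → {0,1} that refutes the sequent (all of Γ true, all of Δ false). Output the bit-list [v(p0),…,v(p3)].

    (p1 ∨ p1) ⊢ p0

Truth-table refutation:
  v=0000: Γ:[(p1 ∨ p1)=F] Δ:[p0=F] refutes=False
  v=0001: Γ:[(p1 ∨ p1)=F] Δ:[p0=F] refutes=False
  v=0010: Γ:[(p1 ∨ p1)=F] Δ:[p0=F] refutes=False
  v=0011: Γ:[(p1 ∨ p1)=F] Δ:[p0=F] refutes=False
  v=0100: Γ:[(p1 ∨ p1)=T] Δ:[p0=F] refutes=True  ← countermodel

Result: [0, 1, 0, 0]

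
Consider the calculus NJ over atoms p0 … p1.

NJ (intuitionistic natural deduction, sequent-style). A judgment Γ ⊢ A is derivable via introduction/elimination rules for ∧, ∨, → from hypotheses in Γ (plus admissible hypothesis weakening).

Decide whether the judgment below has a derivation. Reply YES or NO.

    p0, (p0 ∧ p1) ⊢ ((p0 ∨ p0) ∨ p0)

Derivation trace:
[∨I₁] p0, (p0 ∧ p1) ⊢ ((p0 ∨ p0) ∨ p0)
  [Wk] p0, (p0 ∧ p1) ⊢ (p0 ∨ p0)
    [∨I₂] p0 ⊢ (p0 ∨ p0)
      [Ax] p0 ⊢ p0

Result: YES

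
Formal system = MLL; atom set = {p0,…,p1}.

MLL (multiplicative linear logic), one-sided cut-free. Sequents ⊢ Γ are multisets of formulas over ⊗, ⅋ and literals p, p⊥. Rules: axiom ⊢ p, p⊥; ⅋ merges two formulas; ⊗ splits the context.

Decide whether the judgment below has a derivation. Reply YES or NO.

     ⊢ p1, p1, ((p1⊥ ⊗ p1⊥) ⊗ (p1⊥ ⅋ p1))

Derivation (root first):
[⊗]  ⊢ p1, p1, ((p1⊥ ⊗ p1⊥) ⊗ (p1⊥ ⅋ p1))
  [⊗]  ⊢ p1, p1, (p1⊥ ⊗ p1⊥)
    [Ax]  ⊢ p1, p1⊥
    [Ax]  ⊢ p1, p1⊥
  [⅋]  ⊢ (p1⊥ ⅋ p1)
    [Ax]  ⊢ p1, p1⊥

Result: YES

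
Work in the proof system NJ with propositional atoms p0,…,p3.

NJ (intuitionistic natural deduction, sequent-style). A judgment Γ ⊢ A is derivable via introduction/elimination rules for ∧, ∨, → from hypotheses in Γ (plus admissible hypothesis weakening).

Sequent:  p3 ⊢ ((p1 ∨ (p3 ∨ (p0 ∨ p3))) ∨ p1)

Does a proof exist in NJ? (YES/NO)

Derivation trace:
[∨I₁] p3 ⊢ ((p1 ∨ (p3 ∨ (p0 ∨ p3))) ∨ p1)
  [∨I₂] p3 ⊢ (p1 ∨ (p3 ∨ (p0 ∨ p3)))
    [∨I₂] p3 ⊢ (p3 ∨ (p0 ∨ p3))
      [∨I₂] p3 ⊢ (p0 ∨ p3)
        [Ax] p3 ⊢ p3

Result: YES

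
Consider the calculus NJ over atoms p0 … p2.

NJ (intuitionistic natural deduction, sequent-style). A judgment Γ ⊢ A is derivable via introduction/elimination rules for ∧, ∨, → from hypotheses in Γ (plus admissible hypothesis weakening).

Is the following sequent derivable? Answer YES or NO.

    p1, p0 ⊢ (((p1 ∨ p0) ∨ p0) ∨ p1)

Derivation (root first):
[∨I₁] p1, p0 ⊢ (((p1 ∨ p0) ∨ p0) ∨ p1)
  [∨I₁] p1, p0 ⊢ ((p1 ∨ p0) ∨ p0)
    [Wk] p1, p0 ⊢ (p1 ∨ p0)
      [∨I₁] p1 ⊢ (p1 ∨ p0)
        [Ax] p1 ⊢ p1

Result: YES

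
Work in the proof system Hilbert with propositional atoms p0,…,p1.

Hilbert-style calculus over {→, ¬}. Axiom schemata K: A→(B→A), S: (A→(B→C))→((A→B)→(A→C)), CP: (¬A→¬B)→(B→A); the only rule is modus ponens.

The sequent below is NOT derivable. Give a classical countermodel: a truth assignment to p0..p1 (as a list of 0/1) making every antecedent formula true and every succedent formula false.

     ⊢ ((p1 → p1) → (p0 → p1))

Enumerate valuations to refute Γ ⊢ Δ:
  v=00: Γ:[] Δ:[((p1 → p1) → (p0 → p1))=T] refutes=False
  v=01: Γ:[] Δ:[((p1 → p1) → (p0 → p1))=T] refutes=False
  v=10: Γ:[] Δ:[((p1 → p1) → (p0 → p1))=F] refutes=True  ← countermodel

Result: [1, 0]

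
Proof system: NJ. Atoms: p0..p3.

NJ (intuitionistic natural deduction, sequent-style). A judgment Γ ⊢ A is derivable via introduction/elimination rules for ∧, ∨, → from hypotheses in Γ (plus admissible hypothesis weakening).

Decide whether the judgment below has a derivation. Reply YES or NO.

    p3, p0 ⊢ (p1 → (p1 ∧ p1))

Derivation trace:
[→I] p3, p0 ⊢ (p1 → (p1 ∧ p1))
  [∧I] p1, p3, p0 ⊢ (p1 ∧ p1)
    [Wk] p1, p3, p0 ⊢ p1
      [Wk] p1, p3 ⊢ p1
        [Ax] p1 ⊢ p1
    [Ax] p1 ⊢ p1

Result: YES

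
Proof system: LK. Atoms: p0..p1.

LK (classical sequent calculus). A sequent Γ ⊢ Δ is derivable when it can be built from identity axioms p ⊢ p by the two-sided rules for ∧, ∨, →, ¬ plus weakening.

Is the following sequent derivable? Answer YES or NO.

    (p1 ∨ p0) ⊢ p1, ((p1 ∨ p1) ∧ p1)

Truth-table refutation:
  v=00: Γ:[(p1 ∨ p0)=F] Δ:[p1=F, ((p1 ∨ p1) ∧ p1)=F] refutes=False
  v=01: Γ:[(p1 ∨ p0)=T] Δ:[p1=T, ((p1 ∨ p1) ∧ p1)=T] refutes=False
  v=10: Γ:[(p1 ∨ p0)=T] Δ:[p1=F, ((p1 ∨ p1) ∧ p1)=F] refutes=True  ← countermodel

Result: NO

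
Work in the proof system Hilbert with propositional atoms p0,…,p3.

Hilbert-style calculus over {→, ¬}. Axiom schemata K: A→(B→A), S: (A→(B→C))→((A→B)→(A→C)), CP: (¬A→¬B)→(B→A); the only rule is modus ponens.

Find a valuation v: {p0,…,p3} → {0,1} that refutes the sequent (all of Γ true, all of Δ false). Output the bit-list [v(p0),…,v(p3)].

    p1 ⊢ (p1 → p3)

Enumerate valuations to refute Γ ⊢ Δ:
  v=0000: Γ:[p1=F] Δ:[(p1 → p3)=T] refutes=False
  v=0001: Γ:[p1=F] Δ:[(p1 → p3)=T] refutes=False
  v=0010: Γ:[p1=F] Δ:[(p1 → p3)=T] refutes=False
  v=0011: Γ:[p1=F] Δ:[(p1 → p3)=T] refutes=False
  v=0100: Γ:[p1=T] Δ:[(p1 → p3)=F] refutes=True  ← countermodel

Result: [0, 1, 0, 0]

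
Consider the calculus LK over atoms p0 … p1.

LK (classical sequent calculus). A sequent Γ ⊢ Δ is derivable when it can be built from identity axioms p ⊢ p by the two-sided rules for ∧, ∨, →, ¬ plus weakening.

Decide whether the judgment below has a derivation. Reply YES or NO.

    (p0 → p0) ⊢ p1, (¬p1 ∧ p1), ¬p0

Truth-table refutation:
  v=00: Γ:[(p0 → p0)=T] Δ:[p1=F, (¬p1 ∧ p1)=F, ¬p0=T] refutes=False
  v=01: Γ:[(p0 → p0)=T] Δ:[p1=T, (¬p1 ∧ p1)=F, ¬p0=T] refutes=False
  v=10: Γ:[(p0 → p0)=T] Δ:[p1=F, (¬p1 ∧ p1)=F, ¬p0=F] refutes=True  ← countermodel

Result: NO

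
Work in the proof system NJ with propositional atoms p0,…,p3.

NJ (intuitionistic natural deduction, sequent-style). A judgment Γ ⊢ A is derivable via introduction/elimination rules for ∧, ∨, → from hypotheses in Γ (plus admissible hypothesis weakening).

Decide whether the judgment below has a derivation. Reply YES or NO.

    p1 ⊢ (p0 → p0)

Derivation trace:
[Wk] p1 ⊢ (p0 → p0)
  [→I]  ⊢ (p0 → p0)
    [Ax] p0 ⊢ p0

Result: YES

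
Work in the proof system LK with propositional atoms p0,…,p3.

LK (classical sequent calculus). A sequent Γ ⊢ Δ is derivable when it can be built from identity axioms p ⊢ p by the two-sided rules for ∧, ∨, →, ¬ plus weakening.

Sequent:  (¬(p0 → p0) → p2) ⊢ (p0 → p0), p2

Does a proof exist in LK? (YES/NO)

Derivation trace:
[→L] (¬(p0 → p0) → p2) ⊢ (p0 → p0), p2
  [¬R]  ⊢ (p0 → p0), ¬(p0 → p0)
    [→R] (p0 → p0) ⊢ (p0 → p0)
      [→L] p0, (p0 → p0) ⊢ p0
        [Ax] p0 ⊢ p0
        [Ax] p0 ⊢ p0
  [Ax] p2 ⊢ p2

Result: YES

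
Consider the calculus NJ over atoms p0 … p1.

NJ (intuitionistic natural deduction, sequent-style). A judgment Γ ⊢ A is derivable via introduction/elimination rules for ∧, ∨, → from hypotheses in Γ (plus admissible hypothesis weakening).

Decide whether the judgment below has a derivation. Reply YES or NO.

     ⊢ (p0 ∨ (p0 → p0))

Derivation (root first):
[∨I₂]  ⊢ (p0 ∨ (p0 → p0))
  [→I]  ⊢ (p0 → p0)
    [Ax] p0 ⊢ p0

Result: YES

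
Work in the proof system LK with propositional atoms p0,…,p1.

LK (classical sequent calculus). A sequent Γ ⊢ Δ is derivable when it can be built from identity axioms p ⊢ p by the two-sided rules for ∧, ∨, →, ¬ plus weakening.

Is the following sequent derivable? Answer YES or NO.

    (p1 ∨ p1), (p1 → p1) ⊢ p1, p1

Proof tree:
[WR] (p1 ∨ p1), (p1 → p1) ⊢ p1, p1
  [→L] (p1 ∨ p1), (p1 → p1) ⊢ p1
    [∨L] (p1 ∨ p1) ⊢ p1
      [Ax] p1 ⊢ p1
      [Ax] p1 ⊢ p1
    [Ax] p1 ⊢ p1

Result: YES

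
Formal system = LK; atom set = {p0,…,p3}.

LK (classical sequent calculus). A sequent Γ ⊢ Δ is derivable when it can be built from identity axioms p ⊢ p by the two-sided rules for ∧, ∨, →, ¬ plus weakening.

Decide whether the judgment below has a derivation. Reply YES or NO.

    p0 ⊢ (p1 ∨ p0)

Derivation (root first):
[∨R] p0 ⊢ (p1 ∨ p0)
  [WR] p0 ⊢ p0, p1
    [Ax] p0 ⊢ p0

Result: YES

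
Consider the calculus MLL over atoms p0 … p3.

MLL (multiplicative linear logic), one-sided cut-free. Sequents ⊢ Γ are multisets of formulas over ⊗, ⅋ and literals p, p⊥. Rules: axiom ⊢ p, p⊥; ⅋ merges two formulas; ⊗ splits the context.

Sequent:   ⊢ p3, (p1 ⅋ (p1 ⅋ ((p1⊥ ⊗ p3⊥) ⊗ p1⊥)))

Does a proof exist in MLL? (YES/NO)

Derivation (root first):
[⅋]  ⊢ p3, (p1 ⅋ (p1 ⅋ ((p1⊥ ⊗ p3⊥) ⊗ p1⊥)))
  [⅋]  ⊢ p1, p3, (p1 ⅋ ((p1⊥ ⊗ p3⊥) ⊗ p1⊥))
    [⊗]  ⊢ p1, p3, p1, ((p1⊥ ⊗ p3⊥) ⊗ p1⊥)
      [⊗]  ⊢ p1, p3, (p1⊥ ⊗ p3⊥)
        [Ax]  ⊢ p1, p1⊥
        [Ax]  ⊢ p3, p3⊥
      [Ax]  ⊢ p1, p1⊥

Result: YES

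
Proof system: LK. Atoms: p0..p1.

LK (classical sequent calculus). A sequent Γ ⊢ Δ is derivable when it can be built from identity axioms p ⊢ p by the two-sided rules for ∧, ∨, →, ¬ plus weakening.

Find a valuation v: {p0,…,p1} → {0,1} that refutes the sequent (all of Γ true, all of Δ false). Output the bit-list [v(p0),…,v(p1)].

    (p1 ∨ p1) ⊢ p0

Search for a countermodel by truth-table:
  v=00: Γ:[(p1 ∨ p1)=F] Δ:[p0=F] refutes=False
  v=01: Γ:[(p1 ∨ p1)=T] Δ:[p0=F] refutes=True  ← countermodel

Result: [0, 1]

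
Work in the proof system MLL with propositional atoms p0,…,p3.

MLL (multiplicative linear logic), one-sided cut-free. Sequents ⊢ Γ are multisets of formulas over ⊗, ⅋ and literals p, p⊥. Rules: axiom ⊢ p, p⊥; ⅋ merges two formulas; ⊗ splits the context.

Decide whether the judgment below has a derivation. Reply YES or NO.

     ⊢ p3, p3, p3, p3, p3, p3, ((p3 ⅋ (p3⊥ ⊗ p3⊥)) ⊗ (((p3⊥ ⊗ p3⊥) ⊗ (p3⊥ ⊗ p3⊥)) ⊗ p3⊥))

Derivation trace:
[⊗]  ⊢ p3, p3, p3, p3, p3, p3, ((p3 ⅋ (p3⊥ ⊗ p3⊥)) ⊗ (((p3⊥ ⊗ p3⊥) ⊗ (p3⊥ ⊗ p3⊥)) ⊗ p3⊥))
  [⅋]  ⊢ p3, (p3 ⅋ (p3⊥ ⊗ p3⊥))
    [⊗]  ⊢ p3, p3, (p3⊥ ⊗ p3⊥)
      [Ax]  ⊢ p3, p3⊥
      [Ax]  ⊢ p3, p3⊥
  [⊗]  ⊢ p3, p3, p3, p3, p3, (((p3⊥ ⊗ p3⊥) ⊗ (p3⊥ ⊗ p3⊥)) ⊗ p3⊥)
    [⊗]  ⊢ p3, p3, p3, p3, ((p3⊥ ⊗ p3⊥) ⊗ (p3⊥ ⊗ p3⊥))
      [⊗]  ⊢ p3, p3, (p3⊥ ⊗ p3⊥)
        [Ax]  ⊢ p3, p3⊥
        [Ax]  ⊢ p3, p3⊥
      [⊗]  ⊢ p3, p3, (p3⊥ ⊗ p3⊥)
        [Ax]  ⊢ p3, p3⊥
        [Ax]  ⊢ p3, p3⊥
    [Ax]  ⊢ p3, p3⊥

Result: YES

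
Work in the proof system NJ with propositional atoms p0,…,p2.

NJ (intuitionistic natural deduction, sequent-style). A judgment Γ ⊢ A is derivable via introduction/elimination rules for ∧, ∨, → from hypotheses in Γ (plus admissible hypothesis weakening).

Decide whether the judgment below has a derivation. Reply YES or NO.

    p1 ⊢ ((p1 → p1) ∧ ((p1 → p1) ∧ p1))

Derivation trace:
[∧I] p1 ⊢ ((p1 → p1) ∧ ((p1 → p1) ∧ p1))
  [→I]  ⊢ (p1 → p1)
    [Ax] p1 ⊢ p1
  [∧I] p1 ⊢ ((p1 → p1) ∧ p1)
    [Wk] p1 ⊢ (p1 → p1)
      [→I]  ⊢ (p1 → p1)
        [Ax] p1 ⊢ p1
    [Ax] p1 ⊢ p1

Result: YES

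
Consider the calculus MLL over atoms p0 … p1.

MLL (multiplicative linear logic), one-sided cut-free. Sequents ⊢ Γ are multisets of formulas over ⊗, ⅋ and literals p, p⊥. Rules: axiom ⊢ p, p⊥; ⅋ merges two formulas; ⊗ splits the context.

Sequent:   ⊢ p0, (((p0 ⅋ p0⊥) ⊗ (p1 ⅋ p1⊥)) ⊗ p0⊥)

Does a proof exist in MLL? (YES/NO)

Derivation (root first):
[⊗]  ⊢ p0, (((p0 ⅋ p0⊥) ⊗ (p1 ⅋ p1⊥)) ⊗ p0⊥)
  [⊗]  ⊢ ((p0 ⅋ p0⊥) ⊗ (p1 ⅋ p1⊥))
    [⅋]  ⊢ (p0 ⅋ p0⊥)
      [Ax]  ⊢ p0, p0⊥
    [⅋]  ⊢ (p1 ⅋ p1⊥)
      [Ax]  ⊢ p1, p1⊥
  [Ax]  ⊢ p0, p0⊥

Result: YES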